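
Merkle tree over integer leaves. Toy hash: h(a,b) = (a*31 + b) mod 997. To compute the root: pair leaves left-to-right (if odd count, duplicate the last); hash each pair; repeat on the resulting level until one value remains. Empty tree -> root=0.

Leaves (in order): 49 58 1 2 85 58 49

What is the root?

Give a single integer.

L0: [49, 58, 1, 2, 85, 58, 49]
L1: h(49,58)=(49*31+58)%997=580 h(1,2)=(1*31+2)%997=33 h(85,58)=(85*31+58)%997=699 h(49,49)=(49*31+49)%997=571 -> [580, 33, 699, 571]
L2: h(580,33)=(580*31+33)%997=67 h(699,571)=(699*31+571)%997=306 -> [67, 306]
L3: h(67,306)=(67*31+306)%997=389 -> [389]

Answer: 389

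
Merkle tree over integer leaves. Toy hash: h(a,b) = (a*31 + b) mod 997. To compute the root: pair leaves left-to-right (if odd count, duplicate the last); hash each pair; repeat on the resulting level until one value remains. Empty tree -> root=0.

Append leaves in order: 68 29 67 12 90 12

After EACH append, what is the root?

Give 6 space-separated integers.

After append 68 (leaves=[68]):
  L0: [68]
  root=68
After append 29 (leaves=[68, 29]):
  L0: [68, 29]
  L1: h(68,29)=(68*31+29)%997=143 -> [143]
  root=143
After append 67 (leaves=[68, 29, 67]):
  L0: [68, 29, 67]
  L1: h(68,29)=(68*31+29)%997=143 h(67,67)=(67*31+67)%997=150 -> [143, 150]
  L2: h(143,150)=(143*31+150)%997=595 -> [595]
  root=595
After append 12 (leaves=[68, 29, 67, 12]):
  L0: [68, 29, 67, 12]
  L1: h(68,29)=(68*31+29)%997=143 h(67,12)=(67*31+12)%997=95 -> [143, 95]
  L2: h(143,95)=(143*31+95)%997=540 -> [540]
  root=540
After append 90 (leaves=[68, 29, 67, 12, 90]):
  L0: [68, 29, 67, 12, 90]
  L1: h(68,29)=(68*31+29)%997=143 h(67,12)=(67*31+12)%997=95 h(90,90)=(90*31+90)%997=886 -> [143, 95, 886]
  L2: h(143,95)=(143*31+95)%997=540 h(886,886)=(886*31+886)%997=436 -> [540, 436]
  L3: h(540,436)=(540*31+436)%997=227 -> [227]
  root=227
After append 12 (leaves=[68, 29, 67, 12, 90, 12]):
  L0: [68, 29, 67, 12, 90, 12]
  L1: h(68,29)=(68*31+29)%997=143 h(67,12)=(67*31+12)%997=95 h(90,12)=(90*31+12)%997=808 -> [143, 95, 808]
  L2: h(143,95)=(143*31+95)%997=540 h(808,808)=(808*31+808)%997=931 -> [540, 931]
  L3: h(540,931)=(540*31+931)%997=722 -> [722]
  root=722

Answer: 68 143 595 540 227 722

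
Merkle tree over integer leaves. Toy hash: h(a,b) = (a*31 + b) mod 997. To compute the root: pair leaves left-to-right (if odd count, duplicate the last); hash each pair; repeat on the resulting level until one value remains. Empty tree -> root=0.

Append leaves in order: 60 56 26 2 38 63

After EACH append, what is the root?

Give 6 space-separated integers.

After append 60 (leaves=[60]):
  L0: [60]
  root=60
After append 56 (leaves=[60, 56]):
  L0: [60, 56]
  L1: h(60,56)=(60*31+56)%997=919 -> [919]
  root=919
After append 26 (leaves=[60, 56, 26]):
  L0: [60, 56, 26]
  L1: h(60,56)=(60*31+56)%997=919 h(26,26)=(26*31+26)%997=832 -> [919, 832]
  L2: h(919,832)=(919*31+832)%997=408 -> [408]
  root=408
After append 2 (leaves=[60, 56, 26, 2]):
  L0: [60, 56, 26, 2]
  L1: h(60,56)=(60*31+56)%997=919 h(26,2)=(26*31+2)%997=808 -> [919, 808]
  L2: h(919,808)=(919*31+808)%997=384 -> [384]
  root=384
After append 38 (leaves=[60, 56, 26, 2, 38]):
  L0: [60, 56, 26, 2, 38]
  L1: h(60,56)=(60*31+56)%997=919 h(26,2)=(26*31+2)%997=808 h(38,38)=(38*31+38)%997=219 -> [919, 808, 219]
  L2: h(919,808)=(919*31+808)%997=384 h(219,219)=(219*31+219)%997=29 -> [384, 29]
  L3: h(384,29)=(384*31+29)%997=966 -> [966]
  root=966
After append 63 (leaves=[60, 56, 26, 2, 38, 63]):
  L0: [60, 56, 26, 2, 38, 63]
  L1: h(60,56)=(60*31+56)%997=919 h(26,2)=(26*31+2)%997=808 h(38,63)=(38*31+63)%997=244 -> [919, 808, 244]
  L2: h(919,808)=(919*31+808)%997=384 h(244,244)=(244*31+244)%997=829 -> [384, 829]
  L3: h(384,829)=(384*31+829)%997=769 -> [769]
  root=769

Answer: 60 919 408 384 966 769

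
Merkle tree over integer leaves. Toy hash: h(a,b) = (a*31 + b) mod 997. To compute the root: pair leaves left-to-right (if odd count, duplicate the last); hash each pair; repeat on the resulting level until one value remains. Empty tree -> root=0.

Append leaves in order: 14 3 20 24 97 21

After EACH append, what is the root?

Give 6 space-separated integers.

Answer: 14 437 229 233 869 431

Derivation:
After append 14 (leaves=[14]):
  L0: [14]
  root=14
After append 3 (leaves=[14, 3]):
  L0: [14, 3]
  L1: h(14,3)=(14*31+3)%997=437 -> [437]
  root=437
After append 20 (leaves=[14, 3, 20]):
  L0: [14, 3, 20]
  L1: h(14,3)=(14*31+3)%997=437 h(20,20)=(20*31+20)%997=640 -> [437, 640]
  L2: h(437,640)=(437*31+640)%997=229 -> [229]
  root=229
After append 24 (leaves=[14, 3, 20, 24]):
  L0: [14, 3, 20, 24]
  L1: h(14,3)=(14*31+3)%997=437 h(20,24)=(20*31+24)%997=644 -> [437, 644]
  L2: h(437,644)=(437*31+644)%997=233 -> [233]
  root=233
After append 97 (leaves=[14, 3, 20, 24, 97]):
  L0: [14, 3, 20, 24, 97]
  L1: h(14,3)=(14*31+3)%997=437 h(20,24)=(20*31+24)%997=644 h(97,97)=(97*31+97)%997=113 -> [437, 644, 113]
  L2: h(437,644)=(437*31+644)%997=233 h(113,113)=(113*31+113)%997=625 -> [233, 625]
  L3: h(233,625)=(233*31+625)%997=869 -> [869]
  root=869
After append 21 (leaves=[14, 3, 20, 24, 97, 21]):
  L0: [14, 3, 20, 24, 97, 21]
  L1: h(14,3)=(14*31+3)%997=437 h(20,24)=(20*31+24)%997=644 h(97,21)=(97*31+21)%997=37 -> [437, 644, 37]
  L2: h(437,644)=(437*31+644)%997=233 h(37,37)=(37*31+37)%997=187 -> [233, 187]
  L3: h(233,187)=(233*31+187)%997=431 -> [431]
  root=431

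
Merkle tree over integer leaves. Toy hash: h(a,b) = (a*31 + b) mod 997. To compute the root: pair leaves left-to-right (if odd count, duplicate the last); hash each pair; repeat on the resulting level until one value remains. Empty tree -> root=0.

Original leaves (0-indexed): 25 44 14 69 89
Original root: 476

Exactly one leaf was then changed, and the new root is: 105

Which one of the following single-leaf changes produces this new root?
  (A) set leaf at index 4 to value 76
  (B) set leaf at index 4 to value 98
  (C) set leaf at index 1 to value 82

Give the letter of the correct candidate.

Original leaves: [25, 44, 14, 69, 89]
Target new root: 105
Try each candidate change and compute the resulting root:
Candidate A: set leaf[4] = 76 -> leaves = [25, 44, 14, 69, 76]
  L0: [25, 44, 14, 69, 76]
  L1: h(25,44)=(25*31+44)%997=819 h(14,69)=(14*31+69)%997=503 h(76,76)=(76*31+76)%997=438 -> [819, 503, 438]
  L2: h(819,503)=(819*31+503)%997=967 h(438,438)=(438*31+438)%997=58 -> [967, 58]
  L3: h(967,58)=(967*31+58)%997=125 -> [125]
  root = 125 != target 105
Candidate B: set leaf[4] = 98 -> leaves = [25, 44, 14, 69, 98]
  L0: [25, 44, 14, 69, 98]
  L1: h(25,44)=(25*31+44)%997=819 h(14,69)=(14*31+69)%997=503 h(98,98)=(98*31+98)%997=145 -> [819, 503, 145]
  L2: h(819,503)=(819*31+503)%997=967 h(145,145)=(145*31+145)%997=652 -> [967, 652]
  L3: h(967,652)=(967*31+652)%997=719 -> [719]
  root = 719 != target 105
Candidate C: set leaf[1] = 82 -> leaves = [25, 82, 14, 69, 89]
  L0: [25, 82, 14, 69, 89]
  L1: h(25,82)=(25*31+82)%997=857 h(14,69)=(14*31+69)%997=503 h(89,89)=(89*31+89)%997=854 -> [857, 503, 854]
  L2: h(857,503)=(857*31+503)%997=151 h(854,854)=(854*31+854)%997=409 -> [151, 409]
  L3: h(151,409)=(151*31+409)%997=105 -> [105]
  root = 105 == target 105  ** MATCH **
Candidate C produces the target root.

Answer: C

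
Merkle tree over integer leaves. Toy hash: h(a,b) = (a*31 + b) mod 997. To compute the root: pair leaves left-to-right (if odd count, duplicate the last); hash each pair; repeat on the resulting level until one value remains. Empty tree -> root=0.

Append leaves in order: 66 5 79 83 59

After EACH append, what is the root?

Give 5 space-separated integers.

After append 66 (leaves=[66]):
  L0: [66]
  root=66
After append 5 (leaves=[66, 5]):
  L0: [66, 5]
  L1: h(66,5)=(66*31+5)%997=57 -> [57]
  root=57
After append 79 (leaves=[66, 5, 79]):
  L0: [66, 5, 79]
  L1: h(66,5)=(66*31+5)%997=57 h(79,79)=(79*31+79)%997=534 -> [57, 534]
  L2: h(57,534)=(57*31+534)%997=307 -> [307]
  root=307
After append 83 (leaves=[66, 5, 79, 83]):
  L0: [66, 5, 79, 83]
  L1: h(66,5)=(66*31+5)%997=57 h(79,83)=(79*31+83)%997=538 -> [57, 538]
  L2: h(57,538)=(57*31+538)%997=311 -> [311]
  root=311
After append 59 (leaves=[66, 5, 79, 83, 59]):
  L0: [66, 5, 79, 83, 59]
  L1: h(66,5)=(66*31+5)%997=57 h(79,83)=(79*31+83)%997=538 h(59,59)=(59*31+59)%997=891 -> [57, 538, 891]
  L2: h(57,538)=(57*31+538)%997=311 h(891,891)=(891*31+891)%997=596 -> [311, 596]
  L3: h(311,596)=(311*31+596)%997=267 -> [267]
  root=267

Answer: 66 57 307 311 267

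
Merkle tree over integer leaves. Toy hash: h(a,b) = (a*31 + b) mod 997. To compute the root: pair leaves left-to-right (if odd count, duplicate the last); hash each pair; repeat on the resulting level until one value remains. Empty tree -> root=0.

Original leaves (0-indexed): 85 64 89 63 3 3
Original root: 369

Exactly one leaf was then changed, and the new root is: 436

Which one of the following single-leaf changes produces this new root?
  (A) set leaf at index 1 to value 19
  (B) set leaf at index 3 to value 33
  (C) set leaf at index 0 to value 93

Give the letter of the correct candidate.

Answer: B

Derivation:
Original leaves: [85, 64, 89, 63, 3, 3]
Target new root: 436
Try each candidate change and compute the resulting root:
Candidate A: set leaf[1] = 19 -> leaves = [85, 19, 89, 63, 3, 3]
  L0: [85, 19, 89, 63, 3, 3]
  L1: h(85,19)=(85*31+19)%997=660 h(89,63)=(89*31+63)%997=828 h(3,3)=(3*31+3)%997=96 -> [660, 828, 96]
  L2: h(660,828)=(660*31+828)%997=351 h(96,96)=(96*31+96)%997=81 -> [351, 81]
  L3: h(351,81)=(351*31+81)%997=992 -> [992]
  root = 992 != target 436
Candidate B: set leaf[3] = 33 -> leaves = [85, 64, 89, 33, 3, 3]
  L0: [85, 64, 89, 33, 3, 3]
  L1: h(85,64)=(85*31+64)%997=705 h(89,33)=(89*31+33)%997=798 h(3,3)=(3*31+3)%997=96 -> [705, 798, 96]
  L2: h(705,798)=(705*31+798)%997=719 h(96,96)=(96*31+96)%997=81 -> [719, 81]
  L3: h(719,81)=(719*31+81)%997=436 -> [436]
  root = 436 == target 436  ** MATCH **
Candidate C: set leaf[0] = 93 -> leaves = [93, 64, 89, 63, 3, 3]
  L0: [93, 64, 89, 63, 3, 3]
  L1: h(93,64)=(93*31+64)%997=953 h(89,63)=(89*31+63)%997=828 h(3,3)=(3*31+3)%997=96 -> [953, 828, 96]
  L2: h(953,828)=(953*31+828)%997=461 h(96,96)=(96*31+96)%997=81 -> [461, 81]
  L3: h(461,81)=(461*31+81)%997=414 -> [414]
  root = 414 != target 436
Candidate B produces the target root.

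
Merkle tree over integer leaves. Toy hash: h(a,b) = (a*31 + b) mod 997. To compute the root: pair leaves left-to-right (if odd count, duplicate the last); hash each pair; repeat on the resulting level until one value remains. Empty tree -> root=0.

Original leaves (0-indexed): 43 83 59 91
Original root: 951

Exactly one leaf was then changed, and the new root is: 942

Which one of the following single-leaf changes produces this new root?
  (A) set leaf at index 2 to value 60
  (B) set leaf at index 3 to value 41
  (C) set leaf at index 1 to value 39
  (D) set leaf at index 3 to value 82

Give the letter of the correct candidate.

Answer: D

Derivation:
Original leaves: [43, 83, 59, 91]
Target new root: 942
Try each candidate change and compute the resulting root:
Candidate A: set leaf[2] = 60 -> leaves = [43, 83, 60, 91]
  L0: [43, 83, 60, 91]
  L1: h(43,83)=(43*31+83)%997=419 h(60,91)=(60*31+91)%997=954 -> [419, 954]
  L2: h(419,954)=(419*31+954)%997=982 -> [982]
  root = 982 != target 942
Candidate B: set leaf[3] = 41 -> leaves = [43, 83, 59, 41]
  L0: [43, 83, 59, 41]
  L1: h(43,83)=(43*31+83)%997=419 h(59,41)=(59*31+41)%997=873 -> [419, 873]
  L2: h(419,873)=(419*31+873)%997=901 -> [901]
  root = 901 != target 942
Candidate C: set leaf[1] = 39 -> leaves = [43, 39, 59, 91]
  L0: [43, 39, 59, 91]
  L1: h(43,39)=(43*31+39)%997=375 h(59,91)=(59*31+91)%997=923 -> [375, 923]
  L2: h(375,923)=(375*31+923)%997=584 -> [584]
  root = 584 != target 942
Candidate D: set leaf[3] = 82 -> leaves = [43, 83, 59, 82]
  L0: [43, 83, 59, 82]
  L1: h(43,83)=(43*31+83)%997=419 h(59,82)=(59*31+82)%997=914 -> [419, 914]
  L2: h(419,914)=(419*31+914)%997=942 -> [942]
  root = 942 == target 942  ** MATCH **
Candidate D produces the target root.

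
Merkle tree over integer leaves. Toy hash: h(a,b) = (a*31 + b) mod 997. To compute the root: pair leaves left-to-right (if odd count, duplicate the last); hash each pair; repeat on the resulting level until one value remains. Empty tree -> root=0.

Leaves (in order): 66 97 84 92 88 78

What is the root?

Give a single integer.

Answer: 508

Derivation:
L0: [66, 97, 84, 92, 88, 78]
L1: h(66,97)=(66*31+97)%997=149 h(84,92)=(84*31+92)%997=702 h(88,78)=(88*31+78)%997=812 -> [149, 702, 812]
L2: h(149,702)=(149*31+702)%997=336 h(812,812)=(812*31+812)%997=62 -> [336, 62]
L3: h(336,62)=(336*31+62)%997=508 -> [508]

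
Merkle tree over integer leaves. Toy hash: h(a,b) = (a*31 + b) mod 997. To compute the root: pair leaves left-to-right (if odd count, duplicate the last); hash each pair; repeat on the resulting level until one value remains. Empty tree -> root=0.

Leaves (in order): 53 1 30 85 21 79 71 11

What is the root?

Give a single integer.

Answer: 114

Derivation:
L0: [53, 1, 30, 85, 21, 79, 71, 11]
L1: h(53,1)=(53*31+1)%997=647 h(30,85)=(30*31+85)%997=18 h(21,79)=(21*31+79)%997=730 h(71,11)=(71*31+11)%997=218 -> [647, 18, 730, 218]
L2: h(647,18)=(647*31+18)%997=135 h(730,218)=(730*31+218)%997=914 -> [135, 914]
L3: h(135,914)=(135*31+914)%997=114 -> [114]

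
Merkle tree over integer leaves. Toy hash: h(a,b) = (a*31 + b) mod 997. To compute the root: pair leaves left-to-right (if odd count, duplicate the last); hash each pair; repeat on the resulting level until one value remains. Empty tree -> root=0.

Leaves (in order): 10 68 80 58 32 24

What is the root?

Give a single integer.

L0: [10, 68, 80, 58, 32, 24]
L1: h(10,68)=(10*31+68)%997=378 h(80,58)=(80*31+58)%997=544 h(32,24)=(32*31+24)%997=19 -> [378, 544, 19]
L2: h(378,544)=(378*31+544)%997=298 h(19,19)=(19*31+19)%997=608 -> [298, 608]
L3: h(298,608)=(298*31+608)%997=873 -> [873]

Answer: 873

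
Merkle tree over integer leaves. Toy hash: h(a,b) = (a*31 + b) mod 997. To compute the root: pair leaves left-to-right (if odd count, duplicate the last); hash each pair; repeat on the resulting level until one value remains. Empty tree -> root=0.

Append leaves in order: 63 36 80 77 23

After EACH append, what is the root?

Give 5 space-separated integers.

After append 63 (leaves=[63]):
  L0: [63]
  root=63
After append 36 (leaves=[63, 36]):
  L0: [63, 36]
  L1: h(63,36)=(63*31+36)%997=992 -> [992]
  root=992
After append 80 (leaves=[63, 36, 80]):
  L0: [63, 36, 80]
  L1: h(63,36)=(63*31+36)%997=992 h(80,80)=(80*31+80)%997=566 -> [992, 566]
  L2: h(992,566)=(992*31+566)%997=411 -> [411]
  root=411
After append 77 (leaves=[63, 36, 80, 77]):
  L0: [63, 36, 80, 77]
  L1: h(63,36)=(63*31+36)%997=992 h(80,77)=(80*31+77)%997=563 -> [992, 563]
  L2: h(992,563)=(992*31+563)%997=408 -> [408]
  root=408
After append 23 (leaves=[63, 36, 80, 77, 23]):
  L0: [63, 36, 80, 77, 23]
  L1: h(63,36)=(63*31+36)%997=992 h(80,77)=(80*31+77)%997=563 h(23,23)=(23*31+23)%997=736 -> [992, 563, 736]
  L2: h(992,563)=(992*31+563)%997=408 h(736,736)=(736*31+736)%997=621 -> [408, 621]
  L3: h(408,621)=(408*31+621)%997=308 -> [308]
  root=308

Answer: 63 992 411 408 308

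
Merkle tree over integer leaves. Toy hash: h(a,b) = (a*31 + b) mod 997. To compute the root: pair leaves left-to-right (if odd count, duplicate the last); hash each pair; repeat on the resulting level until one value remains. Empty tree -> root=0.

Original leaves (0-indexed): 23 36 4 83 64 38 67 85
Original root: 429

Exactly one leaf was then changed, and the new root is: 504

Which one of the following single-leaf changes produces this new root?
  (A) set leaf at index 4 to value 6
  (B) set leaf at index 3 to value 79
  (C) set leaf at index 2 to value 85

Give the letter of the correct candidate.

Answer: C

Derivation:
Original leaves: [23, 36, 4, 83, 64, 38, 67, 85]
Target new root: 504
Try each candidate change and compute the resulting root:
Candidate A: set leaf[4] = 6 -> leaves = [23, 36, 4, 83, 6, 38, 67, 85]
  L0: [23, 36, 4, 83, 6, 38, 67, 85]
  L1: h(23,36)=(23*31+36)%997=749 h(4,83)=(4*31+83)%997=207 h(6,38)=(6*31+38)%997=224 h(67,85)=(67*31+85)%997=168 -> [749, 207, 224, 168]
  L2: h(749,207)=(749*31+207)%997=495 h(224,168)=(224*31+168)%997=133 -> [495, 133]
  L3: h(495,133)=(495*31+133)%997=523 -> [523]
  root = 523 != target 504
Candidate B: set leaf[3] = 79 -> leaves = [23, 36, 4, 79, 64, 38, 67, 85]
  L0: [23, 36, 4, 79, 64, 38, 67, 85]
  L1: h(23,36)=(23*31+36)%997=749 h(4,79)=(4*31+79)%997=203 h(64,38)=(64*31+38)%997=28 h(67,85)=(67*31+85)%997=168 -> [749, 203, 28, 168]
  L2: h(749,203)=(749*31+203)%997=491 h(28,168)=(28*31+168)%997=39 -> [491, 39]
  L3: h(491,39)=(491*31+39)%997=305 -> [305]
  root = 305 != target 504
Candidate C: set leaf[2] = 85 -> leaves = [23, 36, 85, 83, 64, 38, 67, 85]
  L0: [23, 36, 85, 83, 64, 38, 67, 85]
  L1: h(23,36)=(23*31+36)%997=749 h(85,83)=(85*31+83)%997=724 h(64,38)=(64*31+38)%997=28 h(67,85)=(67*31+85)%997=168 -> [749, 724, 28, 168]
  L2: h(749,724)=(749*31+724)%997=15 h(28,168)=(28*31+168)%997=39 -> [15, 39]
  L3: h(15,39)=(15*31+39)%997=504 -> [504]
  root = 504 == target 504  ** MATCH **
Candidate C produces the target root.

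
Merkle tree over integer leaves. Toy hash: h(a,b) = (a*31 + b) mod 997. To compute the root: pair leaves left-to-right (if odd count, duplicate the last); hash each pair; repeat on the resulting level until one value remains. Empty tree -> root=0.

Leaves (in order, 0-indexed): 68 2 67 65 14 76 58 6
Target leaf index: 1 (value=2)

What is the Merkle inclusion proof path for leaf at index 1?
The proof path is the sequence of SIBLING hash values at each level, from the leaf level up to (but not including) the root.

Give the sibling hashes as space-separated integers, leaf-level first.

L0 (leaves): [68, 2, 67, 65, 14, 76, 58, 6], target index=1
L1: h(68,2)=(68*31+2)%997=116 [pair 0] h(67,65)=(67*31+65)%997=148 [pair 1] h(14,76)=(14*31+76)%997=510 [pair 2] h(58,6)=(58*31+6)%997=807 [pair 3] -> [116, 148, 510, 807]
  Sibling for proof at L0: 68
L2: h(116,148)=(116*31+148)%997=753 [pair 0] h(510,807)=(510*31+807)%997=665 [pair 1] -> [753, 665]
  Sibling for proof at L1: 148
L3: h(753,665)=(753*31+665)%997=80 [pair 0] -> [80]
  Sibling for proof at L2: 665
Root: 80
Proof path (sibling hashes from leaf to root): [68, 148, 665]

Answer: 68 148 665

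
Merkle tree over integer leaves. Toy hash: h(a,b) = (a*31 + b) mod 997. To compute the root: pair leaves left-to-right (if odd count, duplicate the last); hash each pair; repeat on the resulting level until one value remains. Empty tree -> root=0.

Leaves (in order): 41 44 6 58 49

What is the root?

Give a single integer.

Answer: 430

Derivation:
L0: [41, 44, 6, 58, 49]
L1: h(41,44)=(41*31+44)%997=318 h(6,58)=(6*31+58)%997=244 h(49,49)=(49*31+49)%997=571 -> [318, 244, 571]
L2: h(318,244)=(318*31+244)%997=132 h(571,571)=(571*31+571)%997=326 -> [132, 326]
L3: h(132,326)=(132*31+326)%997=430 -> [430]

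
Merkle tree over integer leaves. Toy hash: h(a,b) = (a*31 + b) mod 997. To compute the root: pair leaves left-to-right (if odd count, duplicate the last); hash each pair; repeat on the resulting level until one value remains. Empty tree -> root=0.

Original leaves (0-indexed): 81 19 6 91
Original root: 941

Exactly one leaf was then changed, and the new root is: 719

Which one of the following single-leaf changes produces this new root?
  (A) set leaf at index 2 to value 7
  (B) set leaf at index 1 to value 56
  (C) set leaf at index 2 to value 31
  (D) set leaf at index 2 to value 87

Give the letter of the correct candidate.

Answer: C

Derivation:
Original leaves: [81, 19, 6, 91]
Target new root: 719
Try each candidate change and compute the resulting root:
Candidate A: set leaf[2] = 7 -> leaves = [81, 19, 7, 91]
  L0: [81, 19, 7, 91]
  L1: h(81,19)=(81*31+19)%997=536 h(7,91)=(7*31+91)%997=308 -> [536, 308]
  L2: h(536,308)=(536*31+308)%997=972 -> [972]
  root = 972 != target 719
Candidate B: set leaf[1] = 56 -> leaves = [81, 56, 6, 91]
  L0: [81, 56, 6, 91]
  L1: h(81,56)=(81*31+56)%997=573 h(6,91)=(6*31+91)%997=277 -> [573, 277]
  L2: h(573,277)=(573*31+277)%997=94 -> [94]
  root = 94 != target 719
Candidate C: set leaf[2] = 31 -> leaves = [81, 19, 31, 91]
  L0: [81, 19, 31, 91]
  L1: h(81,19)=(81*31+19)%997=536 h(31,91)=(31*31+91)%997=55 -> [536, 55]
  L2: h(536,55)=(536*31+55)%997=719 -> [719]
  root = 719 == target 719  ** MATCH **
Candidate D: set leaf[2] = 87 -> leaves = [81, 19, 87, 91]
  L0: [81, 19, 87, 91]
  L1: h(81,19)=(81*31+19)%997=536 h(87,91)=(87*31+91)%997=794 -> [536, 794]
  L2: h(536,794)=(536*31+794)%997=461 -> [461]
  root = 461 != target 719
Candidate C produces the target root.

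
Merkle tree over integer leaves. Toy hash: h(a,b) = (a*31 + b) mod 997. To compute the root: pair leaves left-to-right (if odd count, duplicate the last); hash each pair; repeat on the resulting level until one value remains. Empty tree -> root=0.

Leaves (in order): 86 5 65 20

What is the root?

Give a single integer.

Answer: 91

Derivation:
L0: [86, 5, 65, 20]
L1: h(86,5)=(86*31+5)%997=677 h(65,20)=(65*31+20)%997=41 -> [677, 41]
L2: h(677,41)=(677*31+41)%997=91 -> [91]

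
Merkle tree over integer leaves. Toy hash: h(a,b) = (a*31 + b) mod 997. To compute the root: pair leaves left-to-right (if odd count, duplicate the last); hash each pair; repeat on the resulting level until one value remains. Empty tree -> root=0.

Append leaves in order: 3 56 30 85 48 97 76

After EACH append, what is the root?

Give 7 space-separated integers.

Answer: 3 149 594 649 478 52 899

Derivation:
After append 3 (leaves=[3]):
  L0: [3]
  root=3
After append 56 (leaves=[3, 56]):
  L0: [3, 56]
  L1: h(3,56)=(3*31+56)%997=149 -> [149]
  root=149
After append 30 (leaves=[3, 56, 30]):
  L0: [3, 56, 30]
  L1: h(3,56)=(3*31+56)%997=149 h(30,30)=(30*31+30)%997=960 -> [149, 960]
  L2: h(149,960)=(149*31+960)%997=594 -> [594]
  root=594
After append 85 (leaves=[3, 56, 30, 85]):
  L0: [3, 56, 30, 85]
  L1: h(3,56)=(3*31+56)%997=149 h(30,85)=(30*31+85)%997=18 -> [149, 18]
  L2: h(149,18)=(149*31+18)%997=649 -> [649]
  root=649
After append 48 (leaves=[3, 56, 30, 85, 48]):
  L0: [3, 56, 30, 85, 48]
  L1: h(3,56)=(3*31+56)%997=149 h(30,85)=(30*31+85)%997=18 h(48,48)=(48*31+48)%997=539 -> [149, 18, 539]
  L2: h(149,18)=(149*31+18)%997=649 h(539,539)=(539*31+539)%997=299 -> [649, 299]
  L3: h(649,299)=(649*31+299)%997=478 -> [478]
  root=478
After append 97 (leaves=[3, 56, 30, 85, 48, 97]):
  L0: [3, 56, 30, 85, 48, 97]
  L1: h(3,56)=(3*31+56)%997=149 h(30,85)=(30*31+85)%997=18 h(48,97)=(48*31+97)%997=588 -> [149, 18, 588]
  L2: h(149,18)=(149*31+18)%997=649 h(588,588)=(588*31+588)%997=870 -> [649, 870]
  L3: h(649,870)=(649*31+870)%997=52 -> [52]
  root=52
After append 76 (leaves=[3, 56, 30, 85, 48, 97, 76]):
  L0: [3, 56, 30, 85, 48, 97, 76]
  L1: h(3,56)=(3*31+56)%997=149 h(30,85)=(30*31+85)%997=18 h(48,97)=(48*31+97)%997=588 h(76,76)=(76*31+76)%997=438 -> [149, 18, 588, 438]
  L2: h(149,18)=(149*31+18)%997=649 h(588,438)=(588*31+438)%997=720 -> [649, 720]
  L3: h(649,720)=(649*31+720)%997=899 -> [899]
  root=899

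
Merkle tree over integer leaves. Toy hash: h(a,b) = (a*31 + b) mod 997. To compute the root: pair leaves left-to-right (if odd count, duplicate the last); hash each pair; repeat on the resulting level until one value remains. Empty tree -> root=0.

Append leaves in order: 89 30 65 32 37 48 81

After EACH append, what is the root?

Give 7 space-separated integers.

Answer: 89 795 803 770 941 296 696

Derivation:
After append 89 (leaves=[89]):
  L0: [89]
  root=89
After append 30 (leaves=[89, 30]):
  L0: [89, 30]
  L1: h(89,30)=(89*31+30)%997=795 -> [795]
  root=795
After append 65 (leaves=[89, 30, 65]):
  L0: [89, 30, 65]
  L1: h(89,30)=(89*31+30)%997=795 h(65,65)=(65*31+65)%997=86 -> [795, 86]
  L2: h(795,86)=(795*31+86)%997=803 -> [803]
  root=803
After append 32 (leaves=[89, 30, 65, 32]):
  L0: [89, 30, 65, 32]
  L1: h(89,30)=(89*31+30)%997=795 h(65,32)=(65*31+32)%997=53 -> [795, 53]
  L2: h(795,53)=(795*31+53)%997=770 -> [770]
  root=770
After append 37 (leaves=[89, 30, 65, 32, 37]):
  L0: [89, 30, 65, 32, 37]
  L1: h(89,30)=(89*31+30)%997=795 h(65,32)=(65*31+32)%997=53 h(37,37)=(37*31+37)%997=187 -> [795, 53, 187]
  L2: h(795,53)=(795*31+53)%997=770 h(187,187)=(187*31+187)%997=2 -> [770, 2]
  L3: h(770,2)=(770*31+2)%997=941 -> [941]
  root=941
After append 48 (leaves=[89, 30, 65, 32, 37, 48]):
  L0: [89, 30, 65, 32, 37, 48]
  L1: h(89,30)=(89*31+30)%997=795 h(65,32)=(65*31+32)%997=53 h(37,48)=(37*31+48)%997=198 -> [795, 53, 198]
  L2: h(795,53)=(795*31+53)%997=770 h(198,198)=(198*31+198)%997=354 -> [770, 354]
  L3: h(770,354)=(770*31+354)%997=296 -> [296]
  root=296
After append 81 (leaves=[89, 30, 65, 32, 37, 48, 81]):
  L0: [89, 30, 65, 32, 37, 48, 81]
  L1: h(89,30)=(89*31+30)%997=795 h(65,32)=(65*31+32)%997=53 h(37,48)=(37*31+48)%997=198 h(81,81)=(81*31+81)%997=598 -> [795, 53, 198, 598]
  L2: h(795,53)=(795*31+53)%997=770 h(198,598)=(198*31+598)%997=754 -> [770, 754]
  L3: h(770,754)=(770*31+754)%997=696 -> [696]
  root=696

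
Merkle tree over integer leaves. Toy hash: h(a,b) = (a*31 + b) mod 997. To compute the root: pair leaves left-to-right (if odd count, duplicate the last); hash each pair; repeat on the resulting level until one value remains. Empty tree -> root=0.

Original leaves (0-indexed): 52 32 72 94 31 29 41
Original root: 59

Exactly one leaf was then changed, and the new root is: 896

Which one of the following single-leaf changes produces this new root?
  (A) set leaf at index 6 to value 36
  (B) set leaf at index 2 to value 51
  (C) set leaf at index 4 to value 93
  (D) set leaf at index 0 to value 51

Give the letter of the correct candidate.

Answer: A

Derivation:
Original leaves: [52, 32, 72, 94, 31, 29, 41]
Target new root: 896
Try each candidate change and compute the resulting root:
Candidate A: set leaf[6] = 36 -> leaves = [52, 32, 72, 94, 31, 29, 36]
  L0: [52, 32, 72, 94, 31, 29, 36]
  L1: h(52,32)=(52*31+32)%997=647 h(72,94)=(72*31+94)%997=332 h(31,29)=(31*31+29)%997=990 h(36,36)=(36*31+36)%997=155 -> [647, 332, 990, 155]
  L2: h(647,332)=(647*31+332)%997=449 h(990,155)=(990*31+155)%997=935 -> [449, 935]
  L3: h(449,935)=(449*31+935)%997=896 -> [896]
  root = 896 == target 896  ** MATCH **
Candidate B: set leaf[2] = 51 -> leaves = [52, 32, 51, 94, 31, 29, 41]
  L0: [52, 32, 51, 94, 31, 29, 41]
  L1: h(52,32)=(52*31+32)%997=647 h(51,94)=(51*31+94)%997=678 h(31,29)=(31*31+29)%997=990 h(41,41)=(41*31+41)%997=315 -> [647, 678, 990, 315]
  L2: h(647,678)=(647*31+678)%997=795 h(990,315)=(990*31+315)%997=98 -> [795, 98]
  L3: h(795,98)=(795*31+98)%997=815 -> [815]
  root = 815 != target 896
Candidate C: set leaf[4] = 93 -> leaves = [52, 32, 72, 94, 93, 29, 41]
  L0: [52, 32, 72, 94, 93, 29, 41]
  L1: h(52,32)=(52*31+32)%997=647 h(72,94)=(72*31+94)%997=332 h(93,29)=(93*31+29)%997=918 h(41,41)=(41*31+41)%997=315 -> [647, 332, 918, 315]
  L2: h(647,332)=(647*31+332)%997=449 h(918,315)=(918*31+315)%997=857 -> [449, 857]
  L3: h(449,857)=(449*31+857)%997=818 -> [818]
  root = 818 != target 896
Candidate D: set leaf[0] = 51 -> leaves = [51, 32, 72, 94, 31, 29, 41]
  L0: [51, 32, 72, 94, 31, 29, 41]
  L1: h(51,32)=(51*31+32)%997=616 h(72,94)=(72*31+94)%997=332 h(31,29)=(31*31+29)%997=990 h(41,41)=(41*31+41)%997=315 -> [616, 332, 990, 315]
  L2: h(616,332)=(616*31+332)%997=485 h(990,315)=(990*31+315)%997=98 -> [485, 98]
  L3: h(485,98)=(485*31+98)%997=178 -> [178]
  root = 178 != target 896
Candidate A produces the target root.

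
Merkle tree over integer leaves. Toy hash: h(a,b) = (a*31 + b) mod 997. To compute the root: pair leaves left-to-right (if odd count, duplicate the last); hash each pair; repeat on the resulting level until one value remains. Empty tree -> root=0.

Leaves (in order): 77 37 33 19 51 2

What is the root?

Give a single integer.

L0: [77, 37, 33, 19, 51, 2]
L1: h(77,37)=(77*31+37)%997=430 h(33,19)=(33*31+19)%997=45 h(51,2)=(51*31+2)%997=586 -> [430, 45, 586]
L2: h(430,45)=(430*31+45)%997=414 h(586,586)=(586*31+586)%997=806 -> [414, 806]
L3: h(414,806)=(414*31+806)%997=679 -> [679]

Answer: 679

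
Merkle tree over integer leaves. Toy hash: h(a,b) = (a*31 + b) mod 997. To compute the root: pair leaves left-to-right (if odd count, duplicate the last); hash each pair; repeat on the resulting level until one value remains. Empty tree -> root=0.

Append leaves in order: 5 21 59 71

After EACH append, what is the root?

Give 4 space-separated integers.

Answer: 5 176 365 377

Derivation:
After append 5 (leaves=[5]):
  L0: [5]
  root=5
After append 21 (leaves=[5, 21]):
  L0: [5, 21]
  L1: h(5,21)=(5*31+21)%997=176 -> [176]
  root=176
After append 59 (leaves=[5, 21, 59]):
  L0: [5, 21, 59]
  L1: h(5,21)=(5*31+21)%997=176 h(59,59)=(59*31+59)%997=891 -> [176, 891]
  L2: h(176,891)=(176*31+891)%997=365 -> [365]
  root=365
After append 71 (leaves=[5, 21, 59, 71]):
  L0: [5, 21, 59, 71]
  L1: h(5,21)=(5*31+21)%997=176 h(59,71)=(59*31+71)%997=903 -> [176, 903]
  L2: h(176,903)=(176*31+903)%997=377 -> [377]
  root=377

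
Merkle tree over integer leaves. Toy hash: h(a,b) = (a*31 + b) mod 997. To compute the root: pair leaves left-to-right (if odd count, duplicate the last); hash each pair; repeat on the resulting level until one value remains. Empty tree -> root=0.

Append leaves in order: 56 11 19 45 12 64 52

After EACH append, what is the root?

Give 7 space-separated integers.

Answer: 56 750 927 953 954 624 855

Derivation:
After append 56 (leaves=[56]):
  L0: [56]
  root=56
After append 11 (leaves=[56, 11]):
  L0: [56, 11]
  L1: h(56,11)=(56*31+11)%997=750 -> [750]
  root=750
After append 19 (leaves=[56, 11, 19]):
  L0: [56, 11, 19]
  L1: h(56,11)=(56*31+11)%997=750 h(19,19)=(19*31+19)%997=608 -> [750, 608]
  L2: h(750,608)=(750*31+608)%997=927 -> [927]
  root=927
After append 45 (leaves=[56, 11, 19, 45]):
  L0: [56, 11, 19, 45]
  L1: h(56,11)=(56*31+11)%997=750 h(19,45)=(19*31+45)%997=634 -> [750, 634]
  L2: h(750,634)=(750*31+634)%997=953 -> [953]
  root=953
After append 12 (leaves=[56, 11, 19, 45, 12]):
  L0: [56, 11, 19, 45, 12]
  L1: h(56,11)=(56*31+11)%997=750 h(19,45)=(19*31+45)%997=634 h(12,12)=(12*31+12)%997=384 -> [750, 634, 384]
  L2: h(750,634)=(750*31+634)%997=953 h(384,384)=(384*31+384)%997=324 -> [953, 324]
  L3: h(953,324)=(953*31+324)%997=954 -> [954]
  root=954
After append 64 (leaves=[56, 11, 19, 45, 12, 64]):
  L0: [56, 11, 19, 45, 12, 64]
  L1: h(56,11)=(56*31+11)%997=750 h(19,45)=(19*31+45)%997=634 h(12,64)=(12*31+64)%997=436 -> [750, 634, 436]
  L2: h(750,634)=(750*31+634)%997=953 h(436,436)=(436*31+436)%997=991 -> [953, 991]
  L3: h(953,991)=(953*31+991)%997=624 -> [624]
  root=624
After append 52 (leaves=[56, 11, 19, 45, 12, 64, 52]):
  L0: [56, 11, 19, 45, 12, 64, 52]
  L1: h(56,11)=(56*31+11)%997=750 h(19,45)=(19*31+45)%997=634 h(12,64)=(12*31+64)%997=436 h(52,52)=(52*31+52)%997=667 -> [750, 634, 436, 667]
  L2: h(750,634)=(750*31+634)%997=953 h(436,667)=(436*31+667)%997=225 -> [953, 225]
  L3: h(953,225)=(953*31+225)%997=855 -> [855]
  root=855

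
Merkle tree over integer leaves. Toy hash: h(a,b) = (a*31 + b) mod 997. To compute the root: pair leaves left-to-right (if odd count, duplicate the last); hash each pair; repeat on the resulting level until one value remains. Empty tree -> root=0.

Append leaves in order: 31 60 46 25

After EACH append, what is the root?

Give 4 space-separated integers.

Answer: 31 24 222 201

Derivation:
After append 31 (leaves=[31]):
  L0: [31]
  root=31
After append 60 (leaves=[31, 60]):
  L0: [31, 60]
  L1: h(31,60)=(31*31+60)%997=24 -> [24]
  root=24
After append 46 (leaves=[31, 60, 46]):
  L0: [31, 60, 46]
  L1: h(31,60)=(31*31+60)%997=24 h(46,46)=(46*31+46)%997=475 -> [24, 475]
  L2: h(24,475)=(24*31+475)%997=222 -> [222]
  root=222
After append 25 (leaves=[31, 60, 46, 25]):
  L0: [31, 60, 46, 25]
  L1: h(31,60)=(31*31+60)%997=24 h(46,25)=(46*31+25)%997=454 -> [24, 454]
  L2: h(24,454)=(24*31+454)%997=201 -> [201]
  root=201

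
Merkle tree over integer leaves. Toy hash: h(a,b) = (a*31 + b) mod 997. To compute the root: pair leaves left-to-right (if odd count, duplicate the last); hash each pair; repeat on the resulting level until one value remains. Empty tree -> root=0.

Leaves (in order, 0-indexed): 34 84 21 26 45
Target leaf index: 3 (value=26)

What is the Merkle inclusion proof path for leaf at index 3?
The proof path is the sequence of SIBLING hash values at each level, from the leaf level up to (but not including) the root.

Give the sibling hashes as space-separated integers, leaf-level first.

L0 (leaves): [34, 84, 21, 26, 45], target index=3
L1: h(34,84)=(34*31+84)%997=141 [pair 0] h(21,26)=(21*31+26)%997=677 [pair 1] h(45,45)=(45*31+45)%997=443 [pair 2] -> [141, 677, 443]
  Sibling for proof at L0: 21
L2: h(141,677)=(141*31+677)%997=63 [pair 0] h(443,443)=(443*31+443)%997=218 [pair 1] -> [63, 218]
  Sibling for proof at L1: 141
L3: h(63,218)=(63*31+218)%997=177 [pair 0] -> [177]
  Sibling for proof at L2: 218
Root: 177
Proof path (sibling hashes from leaf to root): [21, 141, 218]

Answer: 21 141 218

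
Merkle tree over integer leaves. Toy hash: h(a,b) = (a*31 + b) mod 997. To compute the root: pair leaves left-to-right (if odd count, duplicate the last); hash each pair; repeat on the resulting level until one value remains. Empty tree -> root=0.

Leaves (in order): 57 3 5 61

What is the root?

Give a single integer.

L0: [57, 3, 5, 61]
L1: h(57,3)=(57*31+3)%997=773 h(5,61)=(5*31+61)%997=216 -> [773, 216]
L2: h(773,216)=(773*31+216)%997=251 -> [251]

Answer: 251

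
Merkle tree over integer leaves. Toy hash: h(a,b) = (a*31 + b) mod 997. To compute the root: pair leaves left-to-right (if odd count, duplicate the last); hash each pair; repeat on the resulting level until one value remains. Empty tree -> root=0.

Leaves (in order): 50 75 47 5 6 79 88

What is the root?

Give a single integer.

L0: [50, 75, 47, 5, 6, 79, 88]
L1: h(50,75)=(50*31+75)%997=628 h(47,5)=(47*31+5)%997=465 h(6,79)=(6*31+79)%997=265 h(88,88)=(88*31+88)%997=822 -> [628, 465, 265, 822]
L2: h(628,465)=(628*31+465)%997=990 h(265,822)=(265*31+822)%997=64 -> [990, 64]
L3: h(990,64)=(990*31+64)%997=844 -> [844]

Answer: 844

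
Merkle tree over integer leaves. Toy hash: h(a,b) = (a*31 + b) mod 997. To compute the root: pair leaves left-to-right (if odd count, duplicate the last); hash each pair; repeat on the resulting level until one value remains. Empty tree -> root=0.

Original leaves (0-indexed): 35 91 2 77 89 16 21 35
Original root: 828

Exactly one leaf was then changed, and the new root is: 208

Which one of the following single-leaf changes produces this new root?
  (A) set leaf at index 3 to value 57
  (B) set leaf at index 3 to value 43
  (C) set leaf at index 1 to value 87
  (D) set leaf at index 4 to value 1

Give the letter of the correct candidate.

Original leaves: [35, 91, 2, 77, 89, 16, 21, 35]
Target new root: 208
Try each candidate change and compute the resulting root:
Candidate A: set leaf[3] = 57 -> leaves = [35, 91, 2, 57, 89, 16, 21, 35]
  L0: [35, 91, 2, 57, 89, 16, 21, 35]
  L1: h(35,91)=(35*31+91)%997=179 h(2,57)=(2*31+57)%997=119 h(89,16)=(89*31+16)%997=781 h(21,35)=(21*31+35)%997=686 -> [179, 119, 781, 686]
  L2: h(179,119)=(179*31+119)%997=683 h(781,686)=(781*31+686)%997=969 -> [683, 969]
  L3: h(683,969)=(683*31+969)%997=208 -> [208]
  root = 208 == target 208  ** MATCH **
Candidate B: set leaf[3] = 43 -> leaves = [35, 91, 2, 43, 89, 16, 21, 35]
  L0: [35, 91, 2, 43, 89, 16, 21, 35]
  L1: h(35,91)=(35*31+91)%997=179 h(2,43)=(2*31+43)%997=105 h(89,16)=(89*31+16)%997=781 h(21,35)=(21*31+35)%997=686 -> [179, 105, 781, 686]
  L2: h(179,105)=(179*31+105)%997=669 h(781,686)=(781*31+686)%997=969 -> [669, 969]
  L3: h(669,969)=(669*31+969)%997=771 -> [771]
  root = 771 != target 208
Candidate C: set leaf[1] = 87 -> leaves = [35, 87, 2, 77, 89, 16, 21, 35]
  L0: [35, 87, 2, 77, 89, 16, 21, 35]
  L1: h(35,87)=(35*31+87)%997=175 h(2,77)=(2*31+77)%997=139 h(89,16)=(89*31+16)%997=781 h(21,35)=(21*31+35)%997=686 -> [175, 139, 781, 686]
  L2: h(175,139)=(175*31+139)%997=579 h(781,686)=(781*31+686)%997=969 -> [579, 969]
  L3: h(579,969)=(579*31+969)%997=972 -> [972]
  root = 972 != target 208
Candidate D: set leaf[4] = 1 -> leaves = [35, 91, 2, 77, 1, 16, 21, 35]
  L0: [35, 91, 2, 77, 1, 16, 21, 35]
  L1: h(35,91)=(35*31+91)%997=179 h(2,77)=(2*31+77)%997=139 h(1,16)=(1*31+16)%997=47 h(21,35)=(21*31+35)%997=686 -> [179, 139, 47, 686]
  L2: h(179,139)=(179*31+139)%997=703 h(47,686)=(47*31+686)%997=149 -> [703, 149]
  L3: h(703,149)=(703*31+149)%997=8 -> [8]
  root = 8 != target 208
Candidate A produces the target root.

Answer: A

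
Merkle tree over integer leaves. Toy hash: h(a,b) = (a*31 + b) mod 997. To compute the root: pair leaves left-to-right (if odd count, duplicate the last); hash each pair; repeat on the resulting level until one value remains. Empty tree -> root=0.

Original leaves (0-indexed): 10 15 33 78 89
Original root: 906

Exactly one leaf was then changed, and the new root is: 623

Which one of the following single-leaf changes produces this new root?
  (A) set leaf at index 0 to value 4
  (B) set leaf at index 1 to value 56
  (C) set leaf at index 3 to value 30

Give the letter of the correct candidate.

Original leaves: [10, 15, 33, 78, 89]
Target new root: 623
Try each candidate change and compute the resulting root:
Candidate A: set leaf[0] = 4 -> leaves = [4, 15, 33, 78, 89]
  L0: [4, 15, 33, 78, 89]
  L1: h(4,15)=(4*31+15)%997=139 h(33,78)=(33*31+78)%997=104 h(89,89)=(89*31+89)%997=854 -> [139, 104, 854]
  L2: h(139,104)=(139*31+104)%997=425 h(854,854)=(854*31+854)%997=409 -> [425, 409]
  L3: h(425,409)=(425*31+409)%997=623 -> [623]
  root = 623 == target 623  ** MATCH **
Candidate B: set leaf[1] = 56 -> leaves = [10, 56, 33, 78, 89]
  L0: [10, 56, 33, 78, 89]
  L1: h(10,56)=(10*31+56)%997=366 h(33,78)=(33*31+78)%997=104 h(89,89)=(89*31+89)%997=854 -> [366, 104, 854]
  L2: h(366,104)=(366*31+104)%997=483 h(854,854)=(854*31+854)%997=409 -> [483, 409]
  L3: h(483,409)=(483*31+409)%997=427 -> [427]
  root = 427 != target 623
Candidate C: set leaf[3] = 30 -> leaves = [10, 15, 33, 30, 89]
  L0: [10, 15, 33, 30, 89]
  L1: h(10,15)=(10*31+15)%997=325 h(33,30)=(33*31+30)%997=56 h(89,89)=(89*31+89)%997=854 -> [325, 56, 854]
  L2: h(325,56)=(325*31+56)%997=161 h(854,854)=(854*31+854)%997=409 -> [161, 409]
  L3: h(161,409)=(161*31+409)%997=415 -> [415]
  root = 415 != target 623
Candidate A produces the target root.

Answer: A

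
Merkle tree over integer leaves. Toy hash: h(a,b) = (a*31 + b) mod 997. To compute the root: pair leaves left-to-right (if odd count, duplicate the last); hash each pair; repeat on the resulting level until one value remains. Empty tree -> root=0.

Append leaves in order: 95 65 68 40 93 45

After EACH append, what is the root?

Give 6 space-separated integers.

After append 95 (leaves=[95]):
  L0: [95]
  root=95
After append 65 (leaves=[95, 65]):
  L0: [95, 65]
  L1: h(95,65)=(95*31+65)%997=19 -> [19]
  root=19
After append 68 (leaves=[95, 65, 68]):
  L0: [95, 65, 68]
  L1: h(95,65)=(95*31+65)%997=19 h(68,68)=(68*31+68)%997=182 -> [19, 182]
  L2: h(19,182)=(19*31+182)%997=771 -> [771]
  root=771
After append 40 (leaves=[95, 65, 68, 40]):
  L0: [95, 65, 68, 40]
  L1: h(95,65)=(95*31+65)%997=19 h(68,40)=(68*31+40)%997=154 -> [19, 154]
  L2: h(19,154)=(19*31+154)%997=743 -> [743]
  root=743
After append 93 (leaves=[95, 65, 68, 40, 93]):
  L0: [95, 65, 68, 40, 93]
  L1: h(95,65)=(95*31+65)%997=19 h(68,40)=(68*31+40)%997=154 h(93,93)=(93*31+93)%997=982 -> [19, 154, 982]
  L2: h(19,154)=(19*31+154)%997=743 h(982,982)=(982*31+982)%997=517 -> [743, 517]
  L3: h(743,517)=(743*31+517)%997=619 -> [619]
  root=619
After append 45 (leaves=[95, 65, 68, 40, 93, 45]):
  L0: [95, 65, 68, 40, 93, 45]
  L1: h(95,65)=(95*31+65)%997=19 h(68,40)=(68*31+40)%997=154 h(93,45)=(93*31+45)%997=934 -> [19, 154, 934]
  L2: h(19,154)=(19*31+154)%997=743 h(934,934)=(934*31+934)%997=975 -> [743, 975]
  L3: h(743,975)=(743*31+975)%997=80 -> [80]
  root=80

Answer: 95 19 771 743 619 80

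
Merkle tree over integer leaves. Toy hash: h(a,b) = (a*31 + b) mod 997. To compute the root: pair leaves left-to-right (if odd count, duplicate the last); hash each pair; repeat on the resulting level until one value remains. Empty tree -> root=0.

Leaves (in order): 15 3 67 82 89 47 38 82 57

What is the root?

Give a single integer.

Answer: 435

Derivation:
L0: [15, 3, 67, 82, 89, 47, 38, 82, 57]
L1: h(15,3)=(15*31+3)%997=468 h(67,82)=(67*31+82)%997=165 h(89,47)=(89*31+47)%997=812 h(38,82)=(38*31+82)%997=263 h(57,57)=(57*31+57)%997=827 -> [468, 165, 812, 263, 827]
L2: h(468,165)=(468*31+165)%997=715 h(812,263)=(812*31+263)%997=510 h(827,827)=(827*31+827)%997=542 -> [715, 510, 542]
L3: h(715,510)=(715*31+510)%997=741 h(542,542)=(542*31+542)%997=395 -> [741, 395]
L4: h(741,395)=(741*31+395)%997=435 -> [435]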